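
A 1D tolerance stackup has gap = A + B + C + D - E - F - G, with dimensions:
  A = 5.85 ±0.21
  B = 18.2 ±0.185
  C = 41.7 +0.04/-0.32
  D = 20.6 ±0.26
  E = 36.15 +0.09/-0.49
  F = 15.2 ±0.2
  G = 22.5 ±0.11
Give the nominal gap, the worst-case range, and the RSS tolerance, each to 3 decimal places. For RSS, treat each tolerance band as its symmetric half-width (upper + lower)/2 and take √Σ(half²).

Stack each dimension's contribution:
  +A: nom +5.850 → Σnom=5.850; wc +0.210/-0.210 → slack +0.210/-0.210; half-tol=0.210, Σhalf²=0.044100
  +B: nom +18.200 → Σnom=24.050; wc +0.185/-0.185 → slack +0.395/-0.395; half-tol=0.185, Σhalf²=0.078325
  +C: nom +41.700 → Σnom=65.750; wc +0.040/-0.320 → slack +0.435/-0.715; half-tol=0.180, Σhalf²=0.110725
  +D: nom +20.600 → Σnom=86.350; wc +0.260/-0.260 → slack +0.695/-0.975; half-tol=0.260, Σhalf²=0.178325
  -E: nom -36.150 → Σnom=50.200; wc +0.490/-0.090 → slack +1.185/-1.065; half-tol=0.290, Σhalf²=0.262425
  -F: nom -15.200 → Σnom=35.000; wc +0.200/-0.200 → slack +1.385/-1.265; half-tol=0.200, Σhalf²=0.302425
  -G: nom -22.500 → Σnom=12.500; wc +0.110/-0.110 → slack +1.495/-1.375; half-tol=0.110, Σhalf²=0.314525
Nominal = 12.500. Worst-case = [12.500 - 1.375, 12.500 + 1.495] = [11.125, 13.995]. RSS = √0.314525 = 0.561.

nominal=12.500 wc=[11.125,13.995] rss=0.561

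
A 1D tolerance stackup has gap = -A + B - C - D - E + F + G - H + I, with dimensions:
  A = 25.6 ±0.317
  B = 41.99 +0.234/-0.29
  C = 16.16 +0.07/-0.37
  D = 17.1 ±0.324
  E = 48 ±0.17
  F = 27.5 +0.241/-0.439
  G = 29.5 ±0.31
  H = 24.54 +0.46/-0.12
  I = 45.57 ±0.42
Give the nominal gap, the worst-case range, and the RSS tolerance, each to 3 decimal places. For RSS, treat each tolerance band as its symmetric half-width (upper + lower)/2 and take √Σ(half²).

Stack each dimension's contribution:
  -A: nom -25.600 → Σnom=-25.600; wc +0.317/-0.317 → slack +0.317/-0.317; half-tol=0.317, Σhalf²=0.100489
  +B: nom +41.990 → Σnom=16.390; wc +0.234/-0.290 → slack +0.551/-0.607; half-tol=0.262, Σhalf²=0.169133
  -C: nom -16.160 → Σnom=0.230; wc +0.370/-0.070 → slack +0.921/-0.677; half-tol=0.220, Σhalf²=0.217533
  -D: nom -17.100 → Σnom=-16.870; wc +0.324/-0.324 → slack +1.245/-1.001; half-tol=0.324, Σhalf²=0.322509
  -E: nom -48.000 → Σnom=-64.870; wc +0.170/-0.170 → slack +1.415/-1.171; half-tol=0.170, Σhalf²=0.351409
  +F: nom +27.500 → Σnom=-37.370; wc +0.241/-0.439 → slack +1.656/-1.610; half-tol=0.340, Σhalf²=0.467009
  +G: nom +29.500 → Σnom=-7.870; wc +0.310/-0.310 → slack +1.966/-1.920; half-tol=0.310, Σhalf²=0.563109
  -H: nom -24.540 → Σnom=-32.410; wc +0.120/-0.460 → slack +2.086/-2.380; half-tol=0.290, Σhalf²=0.647209
  +I: nom +45.570 → Σnom=13.160; wc +0.420/-0.420 → slack +2.506/-2.800; half-tol=0.420, Σhalf²=0.823609
Nominal = 13.160. Worst-case = [13.160 - 2.800, 13.160 + 2.506] = [10.360, 15.666]. RSS = √0.823609 = 0.908.

nominal=13.160 wc=[10.360,15.666] rss=0.908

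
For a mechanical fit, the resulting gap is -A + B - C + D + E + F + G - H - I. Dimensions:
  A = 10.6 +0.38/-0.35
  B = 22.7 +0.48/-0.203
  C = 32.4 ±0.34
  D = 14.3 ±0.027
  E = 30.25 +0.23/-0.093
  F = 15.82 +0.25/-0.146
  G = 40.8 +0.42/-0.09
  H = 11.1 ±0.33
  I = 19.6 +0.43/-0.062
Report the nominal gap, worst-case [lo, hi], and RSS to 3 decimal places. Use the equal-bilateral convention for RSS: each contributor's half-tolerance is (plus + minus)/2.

Stack each dimension's contribution:
  -A: nom -10.600 → Σnom=-10.600; wc +0.350/-0.380 → slack +0.350/-0.380; half-tol=0.365, Σhalf²=0.133225
  +B: nom +22.700 → Σnom=12.100; wc +0.480/-0.203 → slack +0.830/-0.583; half-tol=0.342, Σhalf²=0.249847
  -C: nom -32.400 → Σnom=-20.300; wc +0.340/-0.340 → slack +1.170/-0.923; half-tol=0.340, Σhalf²=0.365447
  +D: nom +14.300 → Σnom=-6.000; wc +0.027/-0.027 → slack +1.197/-0.950; half-tol=0.027, Σhalf²=0.366176
  +E: nom +30.250 → Σnom=24.250; wc +0.230/-0.093 → slack +1.427/-1.043; half-tol=0.162, Σhalf²=0.392259
  +F: nom +15.820 → Σnom=40.070; wc +0.250/-0.146 → slack +1.677/-1.189; half-tol=0.198, Σhalf²=0.431463
  +G: nom +40.800 → Σnom=80.870; wc +0.420/-0.090 → slack +2.097/-1.279; half-tol=0.255, Σhalf²=0.496488
  -H: nom -11.100 → Σnom=69.770; wc +0.330/-0.330 → slack +2.427/-1.609; half-tol=0.330, Σhalf²=0.605388
  -I: nom -19.600 → Σnom=50.170; wc +0.062/-0.430 → slack +2.489/-2.039; half-tol=0.246, Σhalf²=0.665904
Nominal = 50.170. Worst-case = [50.170 - 2.039, 50.170 + 2.489] = [48.131, 52.659]. RSS = √0.665904 = 0.816.

nominal=50.170 wc=[48.131,52.659] rss=0.816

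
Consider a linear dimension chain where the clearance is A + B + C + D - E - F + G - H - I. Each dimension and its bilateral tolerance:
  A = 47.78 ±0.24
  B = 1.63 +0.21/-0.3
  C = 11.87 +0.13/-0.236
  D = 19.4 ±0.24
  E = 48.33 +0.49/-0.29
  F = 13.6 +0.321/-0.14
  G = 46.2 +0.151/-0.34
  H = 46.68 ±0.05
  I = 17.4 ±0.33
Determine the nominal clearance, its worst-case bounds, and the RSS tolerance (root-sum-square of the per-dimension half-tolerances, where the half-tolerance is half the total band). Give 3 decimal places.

nominal=0.870 wc=[-1.677,2.651] rss=0.769

Stack each dimension's contribution:
  +A: nom +47.780 → Σnom=47.780; wc +0.240/-0.240 → slack +0.240/-0.240; half-tol=0.240, Σhalf²=0.057600
  +B: nom +1.630 → Σnom=49.410; wc +0.210/-0.300 → slack +0.450/-0.540; half-tol=0.255, Σhalf²=0.122625
  +C: nom +11.870 → Σnom=61.280; wc +0.130/-0.236 → slack +0.580/-0.776; half-tol=0.183, Σhalf²=0.156114
  +D: nom +19.400 → Σnom=80.680; wc +0.240/-0.240 → slack +0.820/-1.016; half-tol=0.240, Σhalf²=0.213714
  -E: nom -48.330 → Σnom=32.350; wc +0.290/-0.490 → slack +1.110/-1.506; half-tol=0.390, Σhalf²=0.365814
  -F: nom -13.600 → Σnom=18.750; wc +0.140/-0.321 → slack +1.250/-1.827; half-tol=0.231, Σhalf²=0.418944
  +G: nom +46.200 → Σnom=64.950; wc +0.151/-0.340 → slack +1.401/-2.167; half-tol=0.245, Σhalf²=0.479214
  -H: nom -46.680 → Σnom=18.270; wc +0.050/-0.050 → slack +1.451/-2.217; half-tol=0.050, Σhalf²=0.481714
  -I: nom -17.400 → Σnom=0.870; wc +0.330/-0.330 → slack +1.781/-2.547; half-tol=0.330, Σhalf²=0.590615
Nominal = 0.870. Worst-case = [0.870 - 2.547, 0.870 + 1.781] = [-1.677, 2.651]. RSS = √0.590615 = 0.769.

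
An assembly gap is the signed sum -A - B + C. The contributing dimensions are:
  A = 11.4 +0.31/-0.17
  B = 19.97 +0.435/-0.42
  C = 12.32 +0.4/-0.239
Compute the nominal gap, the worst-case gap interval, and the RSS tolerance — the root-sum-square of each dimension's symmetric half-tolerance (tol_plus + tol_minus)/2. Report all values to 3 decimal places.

nominal=-19.050 wc=[-20.034,-18.060] rss=0.585

Stack each dimension's contribution:
  -A: nom -11.400 → Σnom=-11.400; wc +0.170/-0.310 → slack +0.170/-0.310; half-tol=0.240, Σhalf²=0.057600
  -B: nom -19.970 → Σnom=-31.370; wc +0.420/-0.435 → slack +0.590/-0.745; half-tol=0.427, Σhalf²=0.240356
  +C: nom +12.320 → Σnom=-19.050; wc +0.400/-0.239 → slack +0.990/-0.984; half-tol=0.320, Σhalf²=0.342436
Nominal = -19.050. Worst-case = [-19.050 - 0.984, -19.050 + 0.990] = [-20.034, -18.060]. RSS = √0.342436 = 0.585.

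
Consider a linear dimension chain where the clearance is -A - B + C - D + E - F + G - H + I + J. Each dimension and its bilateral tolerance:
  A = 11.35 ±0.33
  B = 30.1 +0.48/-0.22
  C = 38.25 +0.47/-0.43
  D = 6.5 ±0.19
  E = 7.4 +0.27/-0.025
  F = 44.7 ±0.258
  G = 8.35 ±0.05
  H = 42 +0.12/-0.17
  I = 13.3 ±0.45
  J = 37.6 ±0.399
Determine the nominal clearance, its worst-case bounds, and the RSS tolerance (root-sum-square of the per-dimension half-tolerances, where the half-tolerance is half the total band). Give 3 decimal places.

Stack each dimension's contribution:
  -A: nom -11.350 → Σnom=-11.350; wc +0.330/-0.330 → slack +0.330/-0.330; half-tol=0.330, Σhalf²=0.108900
  -B: nom -30.100 → Σnom=-41.450; wc +0.220/-0.480 → slack +0.550/-0.810; half-tol=0.350, Σhalf²=0.231400
  +C: nom +38.250 → Σnom=-3.200; wc +0.470/-0.430 → slack +1.020/-1.240; half-tol=0.450, Σhalf²=0.433900
  -D: nom -6.500 → Σnom=-9.700; wc +0.190/-0.190 → slack +1.210/-1.430; half-tol=0.190, Σhalf²=0.470000
  +E: nom +7.400 → Σnom=-2.300; wc +0.270/-0.025 → slack +1.480/-1.455; half-tol=0.148, Σhalf²=0.491756
  -F: nom -44.700 → Σnom=-47.000; wc +0.258/-0.258 → slack +1.738/-1.713; half-tol=0.258, Σhalf²=0.558320
  +G: nom +8.350 → Σnom=-38.650; wc +0.050/-0.050 → slack +1.788/-1.763; half-tol=0.050, Σhalf²=0.560820
  -H: nom -42.000 → Σnom=-80.650; wc +0.170/-0.120 → slack +1.958/-1.883; half-tol=0.145, Σhalf²=0.581845
  +I: nom +13.300 → Σnom=-67.350; wc +0.450/-0.450 → slack +2.408/-2.333; half-tol=0.450, Σhalf²=0.784345
  +J: nom +37.600 → Σnom=-29.750; wc +0.399/-0.399 → slack +2.807/-2.732; half-tol=0.399, Σhalf²=0.943546
Nominal = -29.750. Worst-case = [-29.750 - 2.732, -29.750 + 2.807] = [-32.482, -26.943]. RSS = √0.943546 = 0.971.

nominal=-29.750 wc=[-32.482,-26.943] rss=0.971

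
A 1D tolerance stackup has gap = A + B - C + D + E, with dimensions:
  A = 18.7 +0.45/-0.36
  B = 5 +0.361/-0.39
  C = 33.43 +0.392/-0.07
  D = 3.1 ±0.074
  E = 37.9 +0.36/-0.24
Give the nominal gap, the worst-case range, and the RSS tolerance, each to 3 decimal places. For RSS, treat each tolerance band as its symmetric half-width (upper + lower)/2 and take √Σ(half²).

Stack each dimension's contribution:
  +A: nom +18.700 → Σnom=18.700; wc +0.450/-0.360 → slack +0.450/-0.360; half-tol=0.405, Σhalf²=0.164025
  +B: nom +5.000 → Σnom=23.700; wc +0.361/-0.390 → slack +0.811/-0.750; half-tol=0.376, Σhalf²=0.305025
  -C: nom -33.430 → Σnom=-9.730; wc +0.070/-0.392 → slack +0.881/-1.142; half-tol=0.231, Σhalf²=0.358386
  +D: nom +3.100 → Σnom=-6.630; wc +0.074/-0.074 → slack +0.955/-1.216; half-tol=0.074, Σhalf²=0.363862
  +E: nom +37.900 → Σnom=31.270; wc +0.360/-0.240 → slack +1.315/-1.456; half-tol=0.300, Σhalf²=0.453862
Nominal = 31.270. Worst-case = [31.270 - 1.456, 31.270 + 1.315] = [29.814, 32.585]. RSS = √0.453862 = 0.674.

nominal=31.270 wc=[29.814,32.585] rss=0.674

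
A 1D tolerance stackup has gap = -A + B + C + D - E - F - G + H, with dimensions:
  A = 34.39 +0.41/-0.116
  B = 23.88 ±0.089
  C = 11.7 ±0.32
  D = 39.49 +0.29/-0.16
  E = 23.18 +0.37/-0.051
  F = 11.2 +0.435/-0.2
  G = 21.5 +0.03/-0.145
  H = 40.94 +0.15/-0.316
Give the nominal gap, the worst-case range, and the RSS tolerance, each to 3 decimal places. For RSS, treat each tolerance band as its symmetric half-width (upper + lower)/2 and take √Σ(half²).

Stack each dimension's contribution:
  -A: nom -34.390 → Σnom=-34.390; wc +0.116/-0.410 → slack +0.116/-0.410; half-tol=0.263, Σhalf²=0.069169
  +B: nom +23.880 → Σnom=-10.510; wc +0.089/-0.089 → slack +0.205/-0.499; half-tol=0.089, Σhalf²=0.077090
  +C: nom +11.700 → Σnom=1.190; wc +0.320/-0.320 → slack +0.525/-0.819; half-tol=0.320, Σhalf²=0.179490
  +D: nom +39.490 → Σnom=40.680; wc +0.290/-0.160 → slack +0.815/-0.979; half-tol=0.225, Σhalf²=0.230115
  -E: nom -23.180 → Σnom=17.500; wc +0.051/-0.370 → slack +0.866/-1.349; half-tol=0.210, Σhalf²=0.274425
  -F: nom -11.200 → Σnom=6.300; wc +0.200/-0.435 → slack +1.066/-1.784; half-tol=0.318, Σhalf²=0.375231
  -G: nom -21.500 → Σnom=-15.200; wc +0.145/-0.030 → slack +1.211/-1.814; half-tol=0.087, Σhalf²=0.382888
  +H: nom +40.940 → Σnom=25.740; wc +0.150/-0.316 → slack +1.361/-2.130; half-tol=0.233, Σhalf²=0.437177
Nominal = 25.740. Worst-case = [25.740 - 2.130, 25.740 + 1.361] = [23.610, 27.101]. RSS = √0.437177 = 0.661.

nominal=25.740 wc=[23.610,27.101] rss=0.661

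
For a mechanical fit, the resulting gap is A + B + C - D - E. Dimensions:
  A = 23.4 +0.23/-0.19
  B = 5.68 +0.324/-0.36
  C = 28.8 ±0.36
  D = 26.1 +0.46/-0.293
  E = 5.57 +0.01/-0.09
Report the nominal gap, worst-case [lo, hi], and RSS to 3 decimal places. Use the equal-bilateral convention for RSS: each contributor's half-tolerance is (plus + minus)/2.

nominal=26.210 wc=[24.830,27.507] rss=0.659

Stack each dimension's contribution:
  +A: nom +23.400 → Σnom=23.400; wc +0.230/-0.190 → slack +0.230/-0.190; half-tol=0.210, Σhalf²=0.044100
  +B: nom +5.680 → Σnom=29.080; wc +0.324/-0.360 → slack +0.554/-0.550; half-tol=0.342, Σhalf²=0.161064
  +C: nom +28.800 → Σnom=57.880; wc +0.360/-0.360 → slack +0.914/-0.910; half-tol=0.360, Σhalf²=0.290664
  -D: nom -26.100 → Σnom=31.780; wc +0.293/-0.460 → slack +1.207/-1.370; half-tol=0.377, Σhalf²=0.432416
  -E: nom -5.570 → Σnom=26.210; wc +0.090/-0.010 → slack +1.297/-1.380; half-tol=0.050, Σhalf²=0.434916
Nominal = 26.210. Worst-case = [26.210 - 1.380, 26.210 + 1.297] = [24.830, 27.507]. RSS = √0.434916 = 0.659.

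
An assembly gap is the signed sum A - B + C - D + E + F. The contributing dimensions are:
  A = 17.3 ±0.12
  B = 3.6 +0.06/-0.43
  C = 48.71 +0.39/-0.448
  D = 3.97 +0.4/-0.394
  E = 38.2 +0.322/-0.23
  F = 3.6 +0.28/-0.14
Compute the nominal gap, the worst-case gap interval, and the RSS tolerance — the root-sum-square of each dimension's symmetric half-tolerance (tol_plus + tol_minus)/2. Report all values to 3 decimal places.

nominal=100.240 wc=[98.842,102.176] rss=0.727

Stack each dimension's contribution:
  +A: nom +17.300 → Σnom=17.300; wc +0.120/-0.120 → slack +0.120/-0.120; half-tol=0.120, Σhalf²=0.014400
  -B: nom -3.600 → Σnom=13.700; wc +0.430/-0.060 → slack +0.550/-0.180; half-tol=0.245, Σhalf²=0.074425
  +C: nom +48.710 → Σnom=62.410; wc +0.390/-0.448 → slack +0.940/-0.628; half-tol=0.419, Σhalf²=0.249986
  -D: nom -3.970 → Σnom=58.440; wc +0.394/-0.400 → slack +1.334/-1.028; half-tol=0.397, Σhalf²=0.407595
  +E: nom +38.200 → Σnom=96.640; wc +0.322/-0.230 → slack +1.656/-1.258; half-tol=0.276, Σhalf²=0.483771
  +F: nom +3.600 → Σnom=100.240; wc +0.280/-0.140 → slack +1.936/-1.398; half-tol=0.210, Σhalf²=0.527871
Nominal = 100.240. Worst-case = [100.240 - 1.398, 100.240 + 1.936] = [98.842, 102.176]. RSS = √0.527871 = 0.727.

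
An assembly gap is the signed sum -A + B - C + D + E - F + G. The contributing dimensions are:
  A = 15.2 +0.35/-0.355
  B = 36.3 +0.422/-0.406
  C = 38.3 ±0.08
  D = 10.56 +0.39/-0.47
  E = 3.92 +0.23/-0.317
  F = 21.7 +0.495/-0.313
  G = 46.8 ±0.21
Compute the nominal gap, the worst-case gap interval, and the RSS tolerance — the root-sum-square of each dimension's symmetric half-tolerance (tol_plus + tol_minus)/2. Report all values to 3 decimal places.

nominal=22.380 wc=[20.052,24.380] rss=0.877

Stack each dimension's contribution:
  -A: nom -15.200 → Σnom=-15.200; wc +0.355/-0.350 → slack +0.355/-0.350; half-tol=0.352, Σhalf²=0.124256
  +B: nom +36.300 → Σnom=21.100; wc +0.422/-0.406 → slack +0.777/-0.756; half-tol=0.414, Σhalf²=0.295652
  -C: nom -38.300 → Σnom=-17.200; wc +0.080/-0.080 → slack +0.857/-0.836; half-tol=0.080, Σhalf²=0.302052
  +D: nom +10.560 → Σnom=-6.640; wc +0.390/-0.470 → slack +1.247/-1.306; half-tol=0.430, Σhalf²=0.486952
  +E: nom +3.920 → Σnom=-2.720; wc +0.230/-0.317 → slack +1.477/-1.623; half-tol=0.274, Σhalf²=0.561754
  -F: nom -21.700 → Σnom=-24.420; wc +0.313/-0.495 → slack +1.790/-2.118; half-tol=0.404, Σhalf²=0.724970
  +G: nom +46.800 → Σnom=22.380; wc +0.210/-0.210 → slack +2.000/-2.328; half-tol=0.210, Σhalf²=0.769070
Nominal = 22.380. Worst-case = [22.380 - 2.328, 22.380 + 2.000] = [20.052, 24.380]. RSS = √0.769070 = 0.877.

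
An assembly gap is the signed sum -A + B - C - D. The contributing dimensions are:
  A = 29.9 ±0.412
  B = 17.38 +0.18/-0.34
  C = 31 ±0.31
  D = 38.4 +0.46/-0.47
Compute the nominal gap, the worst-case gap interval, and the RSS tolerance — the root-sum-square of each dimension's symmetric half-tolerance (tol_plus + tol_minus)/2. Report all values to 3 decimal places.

Stack each dimension's contribution:
  -A: nom -29.900 → Σnom=-29.900; wc +0.412/-0.412 → slack +0.412/-0.412; half-tol=0.412, Σhalf²=0.169744
  +B: nom +17.380 → Σnom=-12.520; wc +0.180/-0.340 → slack +0.592/-0.752; half-tol=0.260, Σhalf²=0.237344
  -C: nom -31.000 → Σnom=-43.520; wc +0.310/-0.310 → slack +0.902/-1.062; half-tol=0.310, Σhalf²=0.333444
  -D: nom -38.400 → Σnom=-81.920; wc +0.470/-0.460 → slack +1.372/-1.522; half-tol=0.465, Σhalf²=0.549669
Nominal = -81.920. Worst-case = [-81.920 - 1.522, -81.920 + 1.372] = [-83.442, -80.548]. RSS = √0.549669 = 0.741.

nominal=-81.920 wc=[-83.442,-80.548] rss=0.741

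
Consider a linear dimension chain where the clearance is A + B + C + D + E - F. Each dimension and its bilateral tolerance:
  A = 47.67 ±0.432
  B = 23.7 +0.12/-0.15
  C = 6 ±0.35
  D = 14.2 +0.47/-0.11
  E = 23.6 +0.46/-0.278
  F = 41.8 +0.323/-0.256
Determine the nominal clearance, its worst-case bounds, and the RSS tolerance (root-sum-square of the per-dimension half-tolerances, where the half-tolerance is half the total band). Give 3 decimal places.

nominal=73.370 wc=[71.727,75.458] rss=0.795

Stack each dimension's contribution:
  +A: nom +47.670 → Σnom=47.670; wc +0.432/-0.432 → slack +0.432/-0.432; half-tol=0.432, Σhalf²=0.186624
  +B: nom +23.700 → Σnom=71.370; wc +0.120/-0.150 → slack +0.552/-0.582; half-tol=0.135, Σhalf²=0.204849
  +C: nom +6.000 → Σnom=77.370; wc +0.350/-0.350 → slack +0.902/-0.932; half-tol=0.350, Σhalf²=0.327349
  +D: nom +14.200 → Σnom=91.570; wc +0.470/-0.110 → slack +1.372/-1.042; half-tol=0.290, Σhalf²=0.411449
  +E: nom +23.600 → Σnom=115.170; wc +0.460/-0.278 → slack +1.832/-1.320; half-tol=0.369, Σhalf²=0.547610
  -F: nom -41.800 → Σnom=73.370; wc +0.256/-0.323 → slack +2.088/-1.643; half-tol=0.289, Σhalf²=0.631420
Nominal = 73.370. Worst-case = [73.370 - 1.643, 73.370 + 2.088] = [71.727, 75.458]. RSS = √0.631420 = 0.795.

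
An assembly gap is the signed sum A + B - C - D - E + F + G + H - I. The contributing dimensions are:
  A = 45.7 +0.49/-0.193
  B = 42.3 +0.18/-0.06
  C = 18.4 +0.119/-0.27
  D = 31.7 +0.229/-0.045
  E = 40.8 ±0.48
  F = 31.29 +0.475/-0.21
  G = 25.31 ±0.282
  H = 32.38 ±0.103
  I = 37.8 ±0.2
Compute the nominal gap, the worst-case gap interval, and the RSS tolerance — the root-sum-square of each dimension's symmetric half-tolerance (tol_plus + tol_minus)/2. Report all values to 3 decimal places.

Stack each dimension's contribution:
  +A: nom +45.700 → Σnom=45.700; wc +0.490/-0.193 → slack +0.490/-0.193; half-tol=0.342, Σhalf²=0.116622
  +B: nom +42.300 → Σnom=88.000; wc +0.180/-0.060 → slack +0.670/-0.253; half-tol=0.120, Σhalf²=0.131022
  -C: nom -18.400 → Σnom=69.600; wc +0.270/-0.119 → slack +0.940/-0.372; half-tol=0.195, Σhalf²=0.168853
  -D: nom -31.700 → Σnom=37.900; wc +0.045/-0.229 → slack +0.985/-0.601; half-tol=0.137, Σhalf²=0.187622
  -E: nom -40.800 → Σnom=-2.900; wc +0.480/-0.480 → slack +1.465/-1.081; half-tol=0.480, Σhalf²=0.418022
  +F: nom +31.290 → Σnom=28.390; wc +0.475/-0.210 → slack +1.940/-1.291; half-tol=0.342, Σhalf²=0.535328
  +G: nom +25.310 → Σnom=53.700; wc +0.282/-0.282 → slack +2.222/-1.573; half-tol=0.282, Σhalf²=0.614852
  +H: nom +32.380 → Σnom=86.080; wc +0.103/-0.103 → slack +2.325/-1.676; half-tol=0.103, Σhalf²=0.625461
  -I: nom -37.800 → Σnom=48.280; wc +0.200/-0.200 → slack +2.525/-1.876; half-tol=0.200, Σhalf²=0.665461
Nominal = 48.280. Worst-case = [48.280 - 1.876, 48.280 + 2.525] = [46.404, 50.805]. RSS = √0.665461 = 0.816.

nominal=48.280 wc=[46.404,50.805] rss=0.816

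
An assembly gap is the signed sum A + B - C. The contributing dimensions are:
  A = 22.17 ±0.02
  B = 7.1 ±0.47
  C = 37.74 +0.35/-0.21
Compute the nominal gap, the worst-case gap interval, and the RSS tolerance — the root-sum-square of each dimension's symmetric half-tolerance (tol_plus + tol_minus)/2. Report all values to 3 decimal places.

Stack each dimension's contribution:
  +A: nom +22.170 → Σnom=22.170; wc +0.020/-0.020 → slack +0.020/-0.020; half-tol=0.020, Σhalf²=0.000400
  +B: nom +7.100 → Σnom=29.270; wc +0.470/-0.470 → slack +0.490/-0.490; half-tol=0.470, Σhalf²=0.221300
  -C: nom -37.740 → Σnom=-8.470; wc +0.210/-0.350 → slack +0.700/-0.840; half-tol=0.280, Σhalf²=0.299700
Nominal = -8.470. Worst-case = [-8.470 - 0.840, -8.470 + 0.700] = [-9.310, -7.770]. RSS = √0.299700 = 0.547.

nominal=-8.470 wc=[-9.310,-7.770] rss=0.547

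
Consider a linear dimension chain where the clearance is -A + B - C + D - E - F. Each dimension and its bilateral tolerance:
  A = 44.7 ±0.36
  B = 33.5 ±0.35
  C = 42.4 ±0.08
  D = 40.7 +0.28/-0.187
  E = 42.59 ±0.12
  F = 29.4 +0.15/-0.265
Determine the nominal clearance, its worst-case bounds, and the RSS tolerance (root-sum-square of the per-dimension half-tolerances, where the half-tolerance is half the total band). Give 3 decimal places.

nominal=-84.890 wc=[-86.137,-83.435] rss=0.609

Stack each dimension's contribution:
  -A: nom -44.700 → Σnom=-44.700; wc +0.360/-0.360 → slack +0.360/-0.360; half-tol=0.360, Σhalf²=0.129600
  +B: nom +33.500 → Σnom=-11.200; wc +0.350/-0.350 → slack +0.710/-0.710; half-tol=0.350, Σhalf²=0.252100
  -C: nom -42.400 → Σnom=-53.600; wc +0.080/-0.080 → slack +0.790/-0.790; half-tol=0.080, Σhalf²=0.258500
  +D: nom +40.700 → Σnom=-12.900; wc +0.280/-0.187 → slack +1.070/-0.977; half-tol=0.234, Σhalf²=0.313022
  -E: nom -42.590 → Σnom=-55.490; wc +0.120/-0.120 → slack +1.190/-1.097; half-tol=0.120, Σhalf²=0.327422
  -F: nom -29.400 → Σnom=-84.890; wc +0.265/-0.150 → slack +1.455/-1.247; half-tol=0.208, Σhalf²=0.370479
Nominal = -84.890. Worst-case = [-84.890 - 1.247, -84.890 + 1.455] = [-86.137, -83.435]. RSS = √0.370479 = 0.609.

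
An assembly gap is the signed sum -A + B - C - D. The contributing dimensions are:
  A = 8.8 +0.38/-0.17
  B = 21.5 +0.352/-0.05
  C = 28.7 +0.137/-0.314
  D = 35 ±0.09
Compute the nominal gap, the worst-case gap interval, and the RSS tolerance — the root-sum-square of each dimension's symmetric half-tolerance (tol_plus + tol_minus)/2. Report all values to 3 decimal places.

Stack each dimension's contribution:
  -A: nom -8.800 → Σnom=-8.800; wc +0.170/-0.380 → slack +0.170/-0.380; half-tol=0.275, Σhalf²=0.075625
  +B: nom +21.500 → Σnom=12.700; wc +0.352/-0.050 → slack +0.522/-0.430; half-tol=0.201, Σhalf²=0.116026
  -C: nom -28.700 → Σnom=-16.000; wc +0.314/-0.137 → slack +0.836/-0.567; half-tol=0.226, Σhalf²=0.166876
  -D: nom -35.000 → Σnom=-51.000; wc +0.090/-0.090 → slack +0.926/-0.657; half-tol=0.090, Σhalf²=0.174976
Nominal = -51.000. Worst-case = [-51.000 - 0.657, -51.000 + 0.926] = [-51.657, -50.074]. RSS = √0.174976 = 0.418.

nominal=-51.000 wc=[-51.657,-50.074] rss=0.418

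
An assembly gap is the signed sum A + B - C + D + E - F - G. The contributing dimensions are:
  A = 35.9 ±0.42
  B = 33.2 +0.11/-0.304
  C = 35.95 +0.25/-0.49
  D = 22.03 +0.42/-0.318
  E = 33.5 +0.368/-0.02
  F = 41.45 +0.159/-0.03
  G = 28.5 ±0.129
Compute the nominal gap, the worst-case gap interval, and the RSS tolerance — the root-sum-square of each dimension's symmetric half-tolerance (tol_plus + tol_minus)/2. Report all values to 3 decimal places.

Stack each dimension's contribution:
  +A: nom +35.900 → Σnom=35.900; wc +0.420/-0.420 → slack +0.420/-0.420; half-tol=0.420, Σhalf²=0.176400
  +B: nom +33.200 → Σnom=69.100; wc +0.110/-0.304 → slack +0.530/-0.724; half-tol=0.207, Σhalf²=0.219249
  -C: nom -35.950 → Σnom=33.150; wc +0.490/-0.250 → slack +1.020/-0.974; half-tol=0.370, Σhalf²=0.356149
  +D: nom +22.030 → Σnom=55.180; wc +0.420/-0.318 → slack +1.440/-1.292; half-tol=0.369, Σhalf²=0.492310
  +E: nom +33.500 → Σnom=88.680; wc +0.368/-0.020 → slack +1.808/-1.312; half-tol=0.194, Σhalf²=0.529946
  -F: nom -41.450 → Σnom=47.230; wc +0.030/-0.159 → slack +1.838/-1.471; half-tol=0.095, Σhalf²=0.538876
  -G: nom -28.500 → Σnom=18.730; wc +0.129/-0.129 → slack +1.967/-1.600; half-tol=0.129, Σhalf²=0.555517
Nominal = 18.730. Worst-case = [18.730 - 1.600, 18.730 + 1.967] = [17.130, 20.697]. RSS = √0.555517 = 0.745.

nominal=18.730 wc=[17.130,20.697] rss=0.745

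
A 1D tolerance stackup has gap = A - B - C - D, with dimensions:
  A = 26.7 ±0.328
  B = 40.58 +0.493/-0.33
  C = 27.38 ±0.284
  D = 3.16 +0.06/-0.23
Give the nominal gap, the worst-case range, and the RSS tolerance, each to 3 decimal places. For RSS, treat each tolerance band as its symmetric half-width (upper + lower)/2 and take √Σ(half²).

nominal=-44.420 wc=[-45.585,-43.248] rss=0.615

Stack each dimension's contribution:
  +A: nom +26.700 → Σnom=26.700; wc +0.328/-0.328 → slack +0.328/-0.328; half-tol=0.328, Σhalf²=0.107584
  -B: nom -40.580 → Σnom=-13.880; wc +0.330/-0.493 → slack +0.658/-0.821; half-tol=0.411, Σhalf²=0.276916
  -C: nom -27.380 → Σnom=-41.260; wc +0.284/-0.284 → slack +0.942/-1.105; half-tol=0.284, Σhalf²=0.357572
  -D: nom -3.160 → Σnom=-44.420; wc +0.230/-0.060 → slack +1.172/-1.165; half-tol=0.145, Σhalf²=0.378597
Nominal = -44.420. Worst-case = [-44.420 - 1.165, -44.420 + 1.172] = [-45.585, -43.248]. RSS = √0.378597 = 0.615.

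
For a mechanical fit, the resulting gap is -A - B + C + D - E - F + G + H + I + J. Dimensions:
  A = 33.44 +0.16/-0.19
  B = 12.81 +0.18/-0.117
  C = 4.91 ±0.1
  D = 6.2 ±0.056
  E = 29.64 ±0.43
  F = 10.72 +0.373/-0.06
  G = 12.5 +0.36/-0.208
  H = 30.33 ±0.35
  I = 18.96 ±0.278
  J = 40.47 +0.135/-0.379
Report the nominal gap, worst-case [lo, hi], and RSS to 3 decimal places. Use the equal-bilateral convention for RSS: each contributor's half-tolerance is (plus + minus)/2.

Stack each dimension's contribution:
  -A: nom -33.440 → Σnom=-33.440; wc +0.190/-0.160 → slack +0.190/-0.160; half-tol=0.175, Σhalf²=0.030625
  -B: nom -12.810 → Σnom=-46.250; wc +0.117/-0.180 → slack +0.307/-0.340; half-tol=0.148, Σhalf²=0.052677
  +C: nom +4.910 → Σnom=-41.340; wc +0.100/-0.100 → slack +0.407/-0.440; half-tol=0.100, Σhalf²=0.062677
  +D: nom +6.200 → Σnom=-35.140; wc +0.056/-0.056 → slack +0.463/-0.496; half-tol=0.056, Σhalf²=0.065813
  -E: nom -29.640 → Σnom=-64.780; wc +0.430/-0.430 → slack +0.893/-0.926; half-tol=0.430, Σhalf²=0.250713
  -F: nom -10.720 → Σnom=-75.500; wc +0.060/-0.373 → slack +0.953/-1.299; half-tol=0.216, Σhalf²=0.297586
  +G: nom +12.500 → Σnom=-63.000; wc +0.360/-0.208 → slack +1.313/-1.507; half-tol=0.284, Σhalf²=0.378242
  +H: nom +30.330 → Σnom=-32.670; wc +0.350/-0.350 → slack +1.663/-1.857; half-tol=0.350, Σhalf²=0.500741
  +I: nom +18.960 → Σnom=-13.710; wc +0.278/-0.278 → slack +1.941/-2.135; half-tol=0.278, Σhalf²=0.578025
  +J: nom +40.470 → Σnom=26.760; wc +0.135/-0.379 → slack +2.076/-2.514; half-tol=0.257, Σhalf²=0.644074
Nominal = 26.760. Worst-case = [26.760 - 2.514, 26.760 + 2.076] = [24.246, 28.836]. RSS = √0.644074 = 0.803.

nominal=26.760 wc=[24.246,28.836] rss=0.803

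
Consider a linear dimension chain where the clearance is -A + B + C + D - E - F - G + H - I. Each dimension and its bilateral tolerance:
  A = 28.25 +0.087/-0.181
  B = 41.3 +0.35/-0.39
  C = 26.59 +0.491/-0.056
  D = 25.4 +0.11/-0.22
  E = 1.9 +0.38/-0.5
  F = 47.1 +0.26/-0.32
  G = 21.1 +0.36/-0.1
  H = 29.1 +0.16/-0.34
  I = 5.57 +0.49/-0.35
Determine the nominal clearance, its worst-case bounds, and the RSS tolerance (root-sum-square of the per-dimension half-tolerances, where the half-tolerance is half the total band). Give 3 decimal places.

Stack each dimension's contribution:
  -A: nom -28.250 → Σnom=-28.250; wc +0.181/-0.087 → slack +0.181/-0.087; half-tol=0.134, Σhalf²=0.017956
  +B: nom +41.300 → Σnom=13.050; wc +0.350/-0.390 → slack +0.531/-0.477; half-tol=0.370, Σhalf²=0.154856
  +C: nom +26.590 → Σnom=39.640; wc +0.491/-0.056 → slack +1.022/-0.533; half-tol=0.274, Σhalf²=0.229658
  +D: nom +25.400 → Σnom=65.040; wc +0.110/-0.220 → slack +1.132/-0.753; half-tol=0.165, Σhalf²=0.256883
  -E: nom -1.900 → Σnom=63.140; wc +0.500/-0.380 → slack +1.632/-1.133; half-tol=0.440, Σhalf²=0.450483
  -F: nom -47.100 → Σnom=16.040; wc +0.320/-0.260 → slack +1.952/-1.393; half-tol=0.290, Σhalf²=0.534583
  -G: nom -21.100 → Σnom=-5.060; wc +0.100/-0.360 → slack +2.052/-1.753; half-tol=0.230, Σhalf²=0.587483
  +H: nom +29.100 → Σnom=24.040; wc +0.160/-0.340 → slack +2.212/-2.093; half-tol=0.250, Σhalf²=0.649983
  -I: nom -5.570 → Σnom=18.470; wc +0.350/-0.490 → slack +2.562/-2.583; half-tol=0.420, Σhalf²=0.826383
Nominal = 18.470. Worst-case = [18.470 - 2.583, 18.470 + 2.562] = [15.887, 21.032]. RSS = √0.826383 = 0.909.

nominal=18.470 wc=[15.887,21.032] rss=0.909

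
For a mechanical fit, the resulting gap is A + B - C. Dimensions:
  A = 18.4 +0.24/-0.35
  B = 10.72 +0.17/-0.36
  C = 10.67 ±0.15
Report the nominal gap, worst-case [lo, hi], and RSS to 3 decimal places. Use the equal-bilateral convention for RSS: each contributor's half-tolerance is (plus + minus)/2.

Stack each dimension's contribution:
  +A: nom +18.400 → Σnom=18.400; wc +0.240/-0.350 → slack +0.240/-0.350; half-tol=0.295, Σhalf²=0.087025
  +B: nom +10.720 → Σnom=29.120; wc +0.170/-0.360 → slack +0.410/-0.710; half-tol=0.265, Σhalf²=0.157250
  -C: nom -10.670 → Σnom=18.450; wc +0.150/-0.150 → slack +0.560/-0.860; half-tol=0.150, Σhalf²=0.179750
Nominal = 18.450. Worst-case = [18.450 - 0.860, 18.450 + 0.560] = [17.590, 19.010]. RSS = √0.179750 = 0.424.

nominal=18.450 wc=[17.590,19.010] rss=0.424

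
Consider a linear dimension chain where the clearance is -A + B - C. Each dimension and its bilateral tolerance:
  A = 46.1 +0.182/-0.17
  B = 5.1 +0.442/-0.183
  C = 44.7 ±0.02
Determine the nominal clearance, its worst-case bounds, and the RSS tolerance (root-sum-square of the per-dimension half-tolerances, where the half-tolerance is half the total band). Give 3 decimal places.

nominal=-85.700 wc=[-86.085,-85.068] rss=0.359

Stack each dimension's contribution:
  -A: nom -46.100 → Σnom=-46.100; wc +0.170/-0.182 → slack +0.170/-0.182; half-tol=0.176, Σhalf²=0.030976
  +B: nom +5.100 → Σnom=-41.000; wc +0.442/-0.183 → slack +0.612/-0.365; half-tol=0.312, Σhalf²=0.128632
  -C: nom -44.700 → Σnom=-85.700; wc +0.020/-0.020 → slack +0.632/-0.385; half-tol=0.020, Σhalf²=0.129032
Nominal = -85.700. Worst-case = [-85.700 - 0.385, -85.700 + 0.632] = [-86.085, -85.068]. RSS = √0.129032 = 0.359.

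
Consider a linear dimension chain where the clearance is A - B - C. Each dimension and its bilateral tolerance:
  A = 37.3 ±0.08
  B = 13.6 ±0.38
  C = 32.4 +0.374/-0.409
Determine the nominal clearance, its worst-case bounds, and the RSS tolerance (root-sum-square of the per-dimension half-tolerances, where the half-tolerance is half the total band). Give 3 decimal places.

nominal=-8.700 wc=[-9.534,-7.831] rss=0.551

Stack each dimension's contribution:
  +A: nom +37.300 → Σnom=37.300; wc +0.080/-0.080 → slack +0.080/-0.080; half-tol=0.080, Σhalf²=0.006400
  -B: nom -13.600 → Σnom=23.700; wc +0.380/-0.380 → slack +0.460/-0.460; half-tol=0.380, Σhalf²=0.150800
  -C: nom -32.400 → Σnom=-8.700; wc +0.409/-0.374 → slack +0.869/-0.834; half-tol=0.391, Σhalf²=0.304072
Nominal = -8.700. Worst-case = [-8.700 - 0.834, -8.700 + 0.869] = [-9.534, -7.831]. RSS = √0.304072 = 0.551.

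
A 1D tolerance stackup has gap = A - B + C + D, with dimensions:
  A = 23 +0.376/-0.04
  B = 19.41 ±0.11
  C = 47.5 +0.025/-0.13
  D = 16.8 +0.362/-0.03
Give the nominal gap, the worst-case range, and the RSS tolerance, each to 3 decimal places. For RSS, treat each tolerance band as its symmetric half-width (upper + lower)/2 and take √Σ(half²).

Stack each dimension's contribution:
  +A: nom +23.000 → Σnom=23.000; wc +0.376/-0.040 → slack +0.376/-0.040; half-tol=0.208, Σhalf²=0.043264
  -B: nom -19.410 → Σnom=3.590; wc +0.110/-0.110 → slack +0.486/-0.150; half-tol=0.110, Σhalf²=0.055364
  +C: nom +47.500 → Σnom=51.090; wc +0.025/-0.130 → slack +0.511/-0.280; half-tol=0.077, Σhalf²=0.061370
  +D: nom +16.800 → Σnom=67.890; wc +0.362/-0.030 → slack +0.873/-0.310; half-tol=0.196, Σhalf²=0.099786
Nominal = 67.890. Worst-case = [67.890 - 0.310, 67.890 + 0.873] = [67.580, 68.763]. RSS = √0.099786 = 0.316.

nominal=67.890 wc=[67.580,68.763] rss=0.316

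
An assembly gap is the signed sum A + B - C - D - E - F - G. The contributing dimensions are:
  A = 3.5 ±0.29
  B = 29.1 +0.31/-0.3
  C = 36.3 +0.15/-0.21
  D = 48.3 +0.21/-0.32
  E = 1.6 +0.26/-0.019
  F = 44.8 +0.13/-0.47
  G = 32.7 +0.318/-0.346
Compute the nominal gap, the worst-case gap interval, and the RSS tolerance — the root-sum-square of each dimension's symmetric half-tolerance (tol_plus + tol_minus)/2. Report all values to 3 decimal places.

nominal=-131.100 wc=[-132.758,-129.135] rss=0.707

Stack each dimension's contribution:
  +A: nom +3.500 → Σnom=3.500; wc +0.290/-0.290 → slack +0.290/-0.290; half-tol=0.290, Σhalf²=0.084100
  +B: nom +29.100 → Σnom=32.600; wc +0.310/-0.300 → slack +0.600/-0.590; half-tol=0.305, Σhalf²=0.177125
  -C: nom -36.300 → Σnom=-3.700; wc +0.210/-0.150 → slack +0.810/-0.740; half-tol=0.180, Σhalf²=0.209525
  -D: nom -48.300 → Σnom=-52.000; wc +0.320/-0.210 → slack +1.130/-0.950; half-tol=0.265, Σhalf²=0.279750
  -E: nom -1.600 → Σnom=-53.600; wc +0.019/-0.260 → slack +1.149/-1.210; half-tol=0.140, Σhalf²=0.299210
  -F: nom -44.800 → Σnom=-98.400; wc +0.470/-0.130 → slack +1.619/-1.340; half-tol=0.300, Σhalf²=0.389210
  -G: nom -32.700 → Σnom=-131.100; wc +0.346/-0.318 → slack +1.965/-1.658; half-tol=0.332, Σhalf²=0.499434
Nominal = -131.100. Worst-case = [-131.100 - 1.658, -131.100 + 1.965] = [-132.758, -129.135]. RSS = √0.499434 = 0.707.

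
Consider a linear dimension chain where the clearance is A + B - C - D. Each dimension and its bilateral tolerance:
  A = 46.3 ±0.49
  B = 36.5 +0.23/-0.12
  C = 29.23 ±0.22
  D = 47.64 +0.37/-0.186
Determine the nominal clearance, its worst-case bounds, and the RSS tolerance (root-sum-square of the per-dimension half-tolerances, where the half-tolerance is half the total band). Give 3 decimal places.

nominal=5.930 wc=[4.730,7.056] rss=0.630

Stack each dimension's contribution:
  +A: nom +46.300 → Σnom=46.300; wc +0.490/-0.490 → slack +0.490/-0.490; half-tol=0.490, Σhalf²=0.240100
  +B: nom +36.500 → Σnom=82.800; wc +0.230/-0.120 → slack +0.720/-0.610; half-tol=0.175, Σhalf²=0.270725
  -C: nom -29.230 → Σnom=53.570; wc +0.220/-0.220 → slack +0.940/-0.830; half-tol=0.220, Σhalf²=0.319125
  -D: nom -47.640 → Σnom=5.930; wc +0.186/-0.370 → slack +1.126/-1.200; half-tol=0.278, Σhalf²=0.396409
Nominal = 5.930. Worst-case = [5.930 - 1.200, 5.930 + 1.126] = [4.730, 7.056]. RSS = √0.396409 = 0.630.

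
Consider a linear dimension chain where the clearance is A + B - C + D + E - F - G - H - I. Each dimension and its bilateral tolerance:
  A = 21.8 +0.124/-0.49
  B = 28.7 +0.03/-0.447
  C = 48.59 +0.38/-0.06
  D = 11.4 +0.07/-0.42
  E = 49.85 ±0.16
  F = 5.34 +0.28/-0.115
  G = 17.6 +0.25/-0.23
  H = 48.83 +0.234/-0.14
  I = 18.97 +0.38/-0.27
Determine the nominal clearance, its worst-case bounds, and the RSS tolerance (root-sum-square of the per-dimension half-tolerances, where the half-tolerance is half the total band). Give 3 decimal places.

nominal=-27.580 wc=[-30.621,-26.381] rss=0.723

Stack each dimension's contribution:
  +A: nom +21.800 → Σnom=21.800; wc +0.124/-0.490 → slack +0.124/-0.490; half-tol=0.307, Σhalf²=0.094249
  +B: nom +28.700 → Σnom=50.500; wc +0.030/-0.447 → slack +0.154/-0.937; half-tol=0.238, Σhalf²=0.151131
  -C: nom -48.590 → Σnom=1.910; wc +0.060/-0.380 → slack +0.214/-1.317; half-tol=0.220, Σhalf²=0.199531
  +D: nom +11.400 → Σnom=13.310; wc +0.070/-0.420 → slack +0.284/-1.737; half-tol=0.245, Σhalf²=0.259556
  +E: nom +49.850 → Σnom=63.160; wc +0.160/-0.160 → slack +0.444/-1.897; half-tol=0.160, Σhalf²=0.285156
  -F: nom -5.340 → Σnom=57.820; wc +0.115/-0.280 → slack +0.559/-2.177; half-tol=0.198, Σhalf²=0.324163
  -G: nom -17.600 → Σnom=40.220; wc +0.230/-0.250 → slack +0.789/-2.427; half-tol=0.240, Σhalf²=0.381763
  -H: nom -48.830 → Σnom=-8.610; wc +0.140/-0.234 → slack +0.929/-2.661; half-tol=0.187, Σhalf²=0.416732
  -I: nom -18.970 → Σnom=-27.580; wc +0.270/-0.380 → slack +1.199/-3.041; half-tol=0.325, Σhalf²=0.522357
Nominal = -27.580. Worst-case = [-27.580 - 3.041, -27.580 + 1.199] = [-30.621, -26.381]. RSS = √0.522357 = 0.723.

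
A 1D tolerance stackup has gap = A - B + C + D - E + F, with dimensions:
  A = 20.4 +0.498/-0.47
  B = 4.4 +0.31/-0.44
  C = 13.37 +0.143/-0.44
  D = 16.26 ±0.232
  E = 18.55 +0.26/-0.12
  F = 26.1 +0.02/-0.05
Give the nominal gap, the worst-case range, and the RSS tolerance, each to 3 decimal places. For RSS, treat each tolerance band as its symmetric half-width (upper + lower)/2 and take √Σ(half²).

nominal=53.180 wc=[51.418,54.633] rss=0.742

Stack each dimension's contribution:
  +A: nom +20.400 → Σnom=20.400; wc +0.498/-0.470 → slack +0.498/-0.470; half-tol=0.484, Σhalf²=0.234256
  -B: nom -4.400 → Σnom=16.000; wc +0.440/-0.310 → slack +0.938/-0.780; half-tol=0.375, Σhalf²=0.374881
  +C: nom +13.370 → Σnom=29.370; wc +0.143/-0.440 → slack +1.081/-1.220; half-tol=0.291, Σhalf²=0.459853
  +D: nom +16.260 → Σnom=45.630; wc +0.232/-0.232 → slack +1.313/-1.452; half-tol=0.232, Σhalf²=0.513677
  -E: nom -18.550 → Σnom=27.080; wc +0.120/-0.260 → slack +1.433/-1.712; half-tol=0.190, Σhalf²=0.549777
  +F: nom +26.100 → Σnom=53.180; wc +0.020/-0.050 → slack +1.453/-1.762; half-tol=0.035, Σhalf²=0.551002
Nominal = 53.180. Worst-case = [53.180 - 1.762, 53.180 + 1.453] = [51.418, 54.633]. RSS = √0.551002 = 0.742.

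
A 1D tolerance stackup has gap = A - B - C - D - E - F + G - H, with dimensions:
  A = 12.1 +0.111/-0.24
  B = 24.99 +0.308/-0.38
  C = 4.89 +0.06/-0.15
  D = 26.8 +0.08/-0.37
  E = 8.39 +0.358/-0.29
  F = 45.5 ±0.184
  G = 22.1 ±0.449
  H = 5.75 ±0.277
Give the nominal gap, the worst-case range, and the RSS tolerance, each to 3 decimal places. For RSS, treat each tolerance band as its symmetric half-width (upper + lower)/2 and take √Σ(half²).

Stack each dimension's contribution:
  +A: nom +12.100 → Σnom=12.100; wc +0.111/-0.240 → slack +0.111/-0.240; half-tol=0.175, Σhalf²=0.030800
  -B: nom -24.990 → Σnom=-12.890; wc +0.380/-0.308 → slack +0.491/-0.548; half-tol=0.344, Σhalf²=0.149136
  -C: nom -4.890 → Σnom=-17.780; wc +0.150/-0.060 → slack +0.641/-0.608; half-tol=0.105, Σhalf²=0.160161
  -D: nom -26.800 → Σnom=-44.580; wc +0.370/-0.080 → slack +1.011/-0.688; half-tol=0.225, Σhalf²=0.210786
  -E: nom -8.390 → Σnom=-52.970; wc +0.290/-0.358 → slack +1.301/-1.046; half-tol=0.324, Σhalf²=0.315762
  -F: nom -45.500 → Σnom=-98.470; wc +0.184/-0.184 → slack +1.485/-1.230; half-tol=0.184, Σhalf²=0.349618
  +G: nom +22.100 → Σnom=-76.370; wc +0.449/-0.449 → slack +1.934/-1.679; half-tol=0.449, Σhalf²=0.551219
  -H: nom -5.750 → Σnom=-82.120; wc +0.277/-0.277 → slack +2.211/-1.956; half-tol=0.277, Σhalf²=0.627948
Nominal = -82.120. Worst-case = [-82.120 - 1.956, -82.120 + 2.211] = [-84.076, -79.909]. RSS = √0.627948 = 0.792.

nominal=-82.120 wc=[-84.076,-79.909] rss=0.792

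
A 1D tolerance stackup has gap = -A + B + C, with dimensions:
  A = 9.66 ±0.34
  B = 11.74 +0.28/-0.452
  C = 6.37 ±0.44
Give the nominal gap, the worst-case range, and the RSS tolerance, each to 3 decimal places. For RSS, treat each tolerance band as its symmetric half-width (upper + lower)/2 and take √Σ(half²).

nominal=8.450 wc=[7.218,9.510] rss=0.666

Stack each dimension's contribution:
  -A: nom -9.660 → Σnom=-9.660; wc +0.340/-0.340 → slack +0.340/-0.340; half-tol=0.340, Σhalf²=0.115600
  +B: nom +11.740 → Σnom=2.080; wc +0.280/-0.452 → slack +0.620/-0.792; half-tol=0.366, Σhalf²=0.249556
  +C: nom +6.370 → Σnom=8.450; wc +0.440/-0.440 → slack +1.060/-1.232; half-tol=0.440, Σhalf²=0.443156
Nominal = 8.450. Worst-case = [8.450 - 1.232, 8.450 + 1.060] = [7.218, 9.510]. RSS = √0.443156 = 0.666.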